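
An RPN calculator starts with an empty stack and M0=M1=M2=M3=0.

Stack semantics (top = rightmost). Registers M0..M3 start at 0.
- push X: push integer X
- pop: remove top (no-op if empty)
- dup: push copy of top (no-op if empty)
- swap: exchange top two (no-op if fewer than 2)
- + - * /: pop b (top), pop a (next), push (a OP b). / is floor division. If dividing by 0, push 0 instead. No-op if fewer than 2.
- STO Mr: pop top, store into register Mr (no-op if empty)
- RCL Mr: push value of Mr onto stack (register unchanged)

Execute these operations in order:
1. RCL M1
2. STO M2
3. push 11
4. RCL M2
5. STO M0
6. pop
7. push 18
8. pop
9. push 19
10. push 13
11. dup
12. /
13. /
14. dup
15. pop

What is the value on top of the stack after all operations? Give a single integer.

Answer: 19

Derivation:
After op 1 (RCL M1): stack=[0] mem=[0,0,0,0]
After op 2 (STO M2): stack=[empty] mem=[0,0,0,0]
After op 3 (push 11): stack=[11] mem=[0,0,0,0]
After op 4 (RCL M2): stack=[11,0] mem=[0,0,0,0]
After op 5 (STO M0): stack=[11] mem=[0,0,0,0]
After op 6 (pop): stack=[empty] mem=[0,0,0,0]
After op 7 (push 18): stack=[18] mem=[0,0,0,0]
After op 8 (pop): stack=[empty] mem=[0,0,0,0]
After op 9 (push 19): stack=[19] mem=[0,0,0,0]
After op 10 (push 13): stack=[19,13] mem=[0,0,0,0]
After op 11 (dup): stack=[19,13,13] mem=[0,0,0,0]
After op 12 (/): stack=[19,1] mem=[0,0,0,0]
After op 13 (/): stack=[19] mem=[0,0,0,0]
After op 14 (dup): stack=[19,19] mem=[0,0,0,0]
After op 15 (pop): stack=[19] mem=[0,0,0,0]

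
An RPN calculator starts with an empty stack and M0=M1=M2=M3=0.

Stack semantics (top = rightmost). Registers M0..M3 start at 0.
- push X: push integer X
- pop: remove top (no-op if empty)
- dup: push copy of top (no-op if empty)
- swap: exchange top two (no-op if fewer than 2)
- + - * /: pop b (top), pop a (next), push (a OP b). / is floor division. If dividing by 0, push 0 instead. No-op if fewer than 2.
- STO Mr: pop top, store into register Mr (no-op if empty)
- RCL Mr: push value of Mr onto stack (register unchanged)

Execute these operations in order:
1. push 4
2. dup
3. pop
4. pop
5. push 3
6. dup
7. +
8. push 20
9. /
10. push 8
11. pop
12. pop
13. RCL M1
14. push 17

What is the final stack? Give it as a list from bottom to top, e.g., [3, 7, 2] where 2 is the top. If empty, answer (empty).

Answer: [0, 17]

Derivation:
After op 1 (push 4): stack=[4] mem=[0,0,0,0]
After op 2 (dup): stack=[4,4] mem=[0,0,0,0]
After op 3 (pop): stack=[4] mem=[0,0,0,0]
After op 4 (pop): stack=[empty] mem=[0,0,0,0]
After op 5 (push 3): stack=[3] mem=[0,0,0,0]
After op 6 (dup): stack=[3,3] mem=[0,0,0,0]
After op 7 (+): stack=[6] mem=[0,0,0,0]
After op 8 (push 20): stack=[6,20] mem=[0,0,0,0]
After op 9 (/): stack=[0] mem=[0,0,0,0]
After op 10 (push 8): stack=[0,8] mem=[0,0,0,0]
After op 11 (pop): stack=[0] mem=[0,0,0,0]
After op 12 (pop): stack=[empty] mem=[0,0,0,0]
After op 13 (RCL M1): stack=[0] mem=[0,0,0,0]
After op 14 (push 17): stack=[0,17] mem=[0,0,0,0]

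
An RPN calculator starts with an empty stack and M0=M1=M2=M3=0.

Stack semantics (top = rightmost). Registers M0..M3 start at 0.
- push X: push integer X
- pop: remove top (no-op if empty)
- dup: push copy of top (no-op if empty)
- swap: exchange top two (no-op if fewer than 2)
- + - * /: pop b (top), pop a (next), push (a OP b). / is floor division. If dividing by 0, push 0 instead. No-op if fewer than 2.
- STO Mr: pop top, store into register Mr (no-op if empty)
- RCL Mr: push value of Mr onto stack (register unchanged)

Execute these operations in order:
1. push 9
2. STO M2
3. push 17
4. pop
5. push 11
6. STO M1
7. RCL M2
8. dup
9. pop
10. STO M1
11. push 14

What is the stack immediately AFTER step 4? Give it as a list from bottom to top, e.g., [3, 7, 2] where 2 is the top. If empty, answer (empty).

After op 1 (push 9): stack=[9] mem=[0,0,0,0]
After op 2 (STO M2): stack=[empty] mem=[0,0,9,0]
After op 3 (push 17): stack=[17] mem=[0,0,9,0]
After op 4 (pop): stack=[empty] mem=[0,0,9,0]

(empty)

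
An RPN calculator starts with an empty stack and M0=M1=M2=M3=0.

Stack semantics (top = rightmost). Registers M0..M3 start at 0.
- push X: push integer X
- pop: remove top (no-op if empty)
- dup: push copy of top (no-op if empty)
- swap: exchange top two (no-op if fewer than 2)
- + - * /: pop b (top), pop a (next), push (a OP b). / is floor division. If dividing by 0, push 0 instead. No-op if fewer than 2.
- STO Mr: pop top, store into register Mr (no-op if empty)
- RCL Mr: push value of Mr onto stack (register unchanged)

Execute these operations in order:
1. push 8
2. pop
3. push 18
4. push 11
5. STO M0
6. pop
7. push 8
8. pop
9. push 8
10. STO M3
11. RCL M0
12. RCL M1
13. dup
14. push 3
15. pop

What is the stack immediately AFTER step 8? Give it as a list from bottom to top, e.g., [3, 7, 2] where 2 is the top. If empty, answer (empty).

After op 1 (push 8): stack=[8] mem=[0,0,0,0]
After op 2 (pop): stack=[empty] mem=[0,0,0,0]
After op 3 (push 18): stack=[18] mem=[0,0,0,0]
After op 4 (push 11): stack=[18,11] mem=[0,0,0,0]
After op 5 (STO M0): stack=[18] mem=[11,0,0,0]
After op 6 (pop): stack=[empty] mem=[11,0,0,0]
After op 7 (push 8): stack=[8] mem=[11,0,0,0]
After op 8 (pop): stack=[empty] mem=[11,0,0,0]

(empty)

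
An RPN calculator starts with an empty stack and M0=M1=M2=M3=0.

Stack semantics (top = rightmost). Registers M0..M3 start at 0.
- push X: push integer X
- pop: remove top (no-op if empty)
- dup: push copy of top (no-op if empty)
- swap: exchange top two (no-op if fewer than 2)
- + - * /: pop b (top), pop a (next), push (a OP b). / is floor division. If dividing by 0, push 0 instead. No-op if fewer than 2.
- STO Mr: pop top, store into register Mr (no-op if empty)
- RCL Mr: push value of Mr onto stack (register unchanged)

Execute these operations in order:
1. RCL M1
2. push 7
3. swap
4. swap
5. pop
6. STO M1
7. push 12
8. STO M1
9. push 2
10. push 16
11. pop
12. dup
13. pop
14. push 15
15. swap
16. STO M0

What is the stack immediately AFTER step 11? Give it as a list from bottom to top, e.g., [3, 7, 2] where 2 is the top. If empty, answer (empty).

After op 1 (RCL M1): stack=[0] mem=[0,0,0,0]
After op 2 (push 7): stack=[0,7] mem=[0,0,0,0]
After op 3 (swap): stack=[7,0] mem=[0,0,0,0]
After op 4 (swap): stack=[0,7] mem=[0,0,0,0]
After op 5 (pop): stack=[0] mem=[0,0,0,0]
After op 6 (STO M1): stack=[empty] mem=[0,0,0,0]
After op 7 (push 12): stack=[12] mem=[0,0,0,0]
After op 8 (STO M1): stack=[empty] mem=[0,12,0,0]
After op 9 (push 2): stack=[2] mem=[0,12,0,0]
After op 10 (push 16): stack=[2,16] mem=[0,12,0,0]
After op 11 (pop): stack=[2] mem=[0,12,0,0]

[2]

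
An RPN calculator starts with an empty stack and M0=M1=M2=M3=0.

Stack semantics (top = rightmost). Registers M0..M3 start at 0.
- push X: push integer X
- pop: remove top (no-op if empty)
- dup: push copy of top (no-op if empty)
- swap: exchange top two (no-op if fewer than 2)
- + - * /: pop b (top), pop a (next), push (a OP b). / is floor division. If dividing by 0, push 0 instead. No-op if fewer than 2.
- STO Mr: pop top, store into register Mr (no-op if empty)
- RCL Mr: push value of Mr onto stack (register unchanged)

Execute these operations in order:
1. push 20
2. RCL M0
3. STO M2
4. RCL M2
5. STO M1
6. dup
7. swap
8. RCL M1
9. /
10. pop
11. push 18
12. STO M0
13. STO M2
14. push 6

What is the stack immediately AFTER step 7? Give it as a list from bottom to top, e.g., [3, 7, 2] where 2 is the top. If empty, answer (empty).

After op 1 (push 20): stack=[20] mem=[0,0,0,0]
After op 2 (RCL M0): stack=[20,0] mem=[0,0,0,0]
After op 3 (STO M2): stack=[20] mem=[0,0,0,0]
After op 4 (RCL M2): stack=[20,0] mem=[0,0,0,0]
After op 5 (STO M1): stack=[20] mem=[0,0,0,0]
After op 6 (dup): stack=[20,20] mem=[0,0,0,0]
After op 7 (swap): stack=[20,20] mem=[0,0,0,0]

[20, 20]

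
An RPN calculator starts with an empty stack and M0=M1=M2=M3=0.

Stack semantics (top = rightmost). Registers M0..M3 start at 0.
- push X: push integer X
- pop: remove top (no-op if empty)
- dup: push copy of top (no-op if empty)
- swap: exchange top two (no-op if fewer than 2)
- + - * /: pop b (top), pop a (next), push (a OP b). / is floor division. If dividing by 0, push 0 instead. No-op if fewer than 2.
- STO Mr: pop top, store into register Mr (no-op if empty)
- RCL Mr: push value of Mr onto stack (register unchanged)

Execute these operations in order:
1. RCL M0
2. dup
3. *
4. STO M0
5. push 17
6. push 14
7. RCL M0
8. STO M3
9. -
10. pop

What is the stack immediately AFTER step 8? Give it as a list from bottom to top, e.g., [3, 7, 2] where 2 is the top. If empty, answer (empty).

After op 1 (RCL M0): stack=[0] mem=[0,0,0,0]
After op 2 (dup): stack=[0,0] mem=[0,0,0,0]
After op 3 (*): stack=[0] mem=[0,0,0,0]
After op 4 (STO M0): stack=[empty] mem=[0,0,0,0]
After op 5 (push 17): stack=[17] mem=[0,0,0,0]
After op 6 (push 14): stack=[17,14] mem=[0,0,0,0]
After op 7 (RCL M0): stack=[17,14,0] mem=[0,0,0,0]
After op 8 (STO M3): stack=[17,14] mem=[0,0,0,0]

[17, 14]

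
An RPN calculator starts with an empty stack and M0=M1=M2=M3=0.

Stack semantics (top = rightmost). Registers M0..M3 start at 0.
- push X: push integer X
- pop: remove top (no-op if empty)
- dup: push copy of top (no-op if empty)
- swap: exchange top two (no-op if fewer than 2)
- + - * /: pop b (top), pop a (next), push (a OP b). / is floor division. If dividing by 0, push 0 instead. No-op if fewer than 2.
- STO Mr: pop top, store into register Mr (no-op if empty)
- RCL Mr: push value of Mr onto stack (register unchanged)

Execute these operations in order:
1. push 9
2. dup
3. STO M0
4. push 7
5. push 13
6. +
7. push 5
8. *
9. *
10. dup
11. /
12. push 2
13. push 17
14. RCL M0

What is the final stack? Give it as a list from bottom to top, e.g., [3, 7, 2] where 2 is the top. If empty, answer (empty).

After op 1 (push 9): stack=[9] mem=[0,0,0,0]
After op 2 (dup): stack=[9,9] mem=[0,0,0,0]
After op 3 (STO M0): stack=[9] mem=[9,0,0,0]
After op 4 (push 7): stack=[9,7] mem=[9,0,0,0]
After op 5 (push 13): stack=[9,7,13] mem=[9,0,0,0]
After op 6 (+): stack=[9,20] mem=[9,0,0,0]
After op 7 (push 5): stack=[9,20,5] mem=[9,0,0,0]
After op 8 (*): stack=[9,100] mem=[9,0,0,0]
After op 9 (*): stack=[900] mem=[9,0,0,0]
After op 10 (dup): stack=[900,900] mem=[9,0,0,0]
After op 11 (/): stack=[1] mem=[9,0,0,0]
After op 12 (push 2): stack=[1,2] mem=[9,0,0,0]
After op 13 (push 17): stack=[1,2,17] mem=[9,0,0,0]
After op 14 (RCL M0): stack=[1,2,17,9] mem=[9,0,0,0]

Answer: [1, 2, 17, 9]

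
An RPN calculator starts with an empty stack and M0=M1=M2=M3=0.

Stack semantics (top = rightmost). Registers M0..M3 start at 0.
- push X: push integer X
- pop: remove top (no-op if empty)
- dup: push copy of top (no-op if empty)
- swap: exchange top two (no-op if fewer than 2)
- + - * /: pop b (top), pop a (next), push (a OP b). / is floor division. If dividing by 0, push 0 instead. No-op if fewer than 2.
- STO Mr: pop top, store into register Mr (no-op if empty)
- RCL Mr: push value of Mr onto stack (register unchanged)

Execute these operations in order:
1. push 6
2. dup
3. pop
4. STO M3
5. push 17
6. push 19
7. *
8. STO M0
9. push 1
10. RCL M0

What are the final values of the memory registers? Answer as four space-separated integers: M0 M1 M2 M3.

After op 1 (push 6): stack=[6] mem=[0,0,0,0]
After op 2 (dup): stack=[6,6] mem=[0,0,0,0]
After op 3 (pop): stack=[6] mem=[0,0,0,0]
After op 4 (STO M3): stack=[empty] mem=[0,0,0,6]
After op 5 (push 17): stack=[17] mem=[0,0,0,6]
After op 6 (push 19): stack=[17,19] mem=[0,0,0,6]
After op 7 (*): stack=[323] mem=[0,0,0,6]
After op 8 (STO M0): stack=[empty] mem=[323,0,0,6]
After op 9 (push 1): stack=[1] mem=[323,0,0,6]
After op 10 (RCL M0): stack=[1,323] mem=[323,0,0,6]

Answer: 323 0 0 6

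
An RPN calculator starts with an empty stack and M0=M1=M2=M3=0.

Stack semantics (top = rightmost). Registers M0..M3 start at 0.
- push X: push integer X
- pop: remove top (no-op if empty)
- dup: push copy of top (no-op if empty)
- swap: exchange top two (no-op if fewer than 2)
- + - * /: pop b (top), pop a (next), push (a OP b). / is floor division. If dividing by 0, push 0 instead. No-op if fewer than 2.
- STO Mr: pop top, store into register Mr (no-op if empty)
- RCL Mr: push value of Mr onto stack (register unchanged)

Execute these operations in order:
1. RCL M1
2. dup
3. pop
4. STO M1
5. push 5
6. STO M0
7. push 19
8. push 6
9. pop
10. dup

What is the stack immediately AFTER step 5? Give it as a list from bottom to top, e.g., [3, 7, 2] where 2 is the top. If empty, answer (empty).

After op 1 (RCL M1): stack=[0] mem=[0,0,0,0]
After op 2 (dup): stack=[0,0] mem=[0,0,0,0]
After op 3 (pop): stack=[0] mem=[0,0,0,0]
After op 4 (STO M1): stack=[empty] mem=[0,0,0,0]
After op 5 (push 5): stack=[5] mem=[0,0,0,0]

[5]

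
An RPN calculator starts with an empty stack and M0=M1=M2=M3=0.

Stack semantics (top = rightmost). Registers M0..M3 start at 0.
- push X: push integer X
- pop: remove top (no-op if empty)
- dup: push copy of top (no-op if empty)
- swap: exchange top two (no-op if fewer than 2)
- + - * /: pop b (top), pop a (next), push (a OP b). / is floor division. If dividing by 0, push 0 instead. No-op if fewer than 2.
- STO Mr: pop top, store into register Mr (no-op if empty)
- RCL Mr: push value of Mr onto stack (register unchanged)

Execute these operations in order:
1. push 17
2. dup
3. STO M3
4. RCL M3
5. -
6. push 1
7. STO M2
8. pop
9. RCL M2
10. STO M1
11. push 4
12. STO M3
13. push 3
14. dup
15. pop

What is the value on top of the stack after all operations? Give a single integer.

After op 1 (push 17): stack=[17] mem=[0,0,0,0]
After op 2 (dup): stack=[17,17] mem=[0,0,0,0]
After op 3 (STO M3): stack=[17] mem=[0,0,0,17]
After op 4 (RCL M3): stack=[17,17] mem=[0,0,0,17]
After op 5 (-): stack=[0] mem=[0,0,0,17]
After op 6 (push 1): stack=[0,1] mem=[0,0,0,17]
After op 7 (STO M2): stack=[0] mem=[0,0,1,17]
After op 8 (pop): stack=[empty] mem=[0,0,1,17]
After op 9 (RCL M2): stack=[1] mem=[0,0,1,17]
After op 10 (STO M1): stack=[empty] mem=[0,1,1,17]
After op 11 (push 4): stack=[4] mem=[0,1,1,17]
After op 12 (STO M3): stack=[empty] mem=[0,1,1,4]
After op 13 (push 3): stack=[3] mem=[0,1,1,4]
After op 14 (dup): stack=[3,3] mem=[0,1,1,4]
After op 15 (pop): stack=[3] mem=[0,1,1,4]

Answer: 3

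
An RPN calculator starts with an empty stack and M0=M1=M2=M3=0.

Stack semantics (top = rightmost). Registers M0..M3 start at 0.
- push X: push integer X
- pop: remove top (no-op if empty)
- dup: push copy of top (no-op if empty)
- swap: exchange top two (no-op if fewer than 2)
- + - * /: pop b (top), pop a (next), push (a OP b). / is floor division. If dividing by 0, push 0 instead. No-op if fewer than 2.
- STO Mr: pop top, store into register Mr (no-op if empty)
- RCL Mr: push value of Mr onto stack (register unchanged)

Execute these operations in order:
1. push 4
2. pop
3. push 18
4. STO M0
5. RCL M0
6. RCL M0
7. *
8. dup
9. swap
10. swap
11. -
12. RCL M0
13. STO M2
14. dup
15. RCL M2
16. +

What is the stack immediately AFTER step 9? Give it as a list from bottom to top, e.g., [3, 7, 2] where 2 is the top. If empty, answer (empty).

After op 1 (push 4): stack=[4] mem=[0,0,0,0]
After op 2 (pop): stack=[empty] mem=[0,0,0,0]
After op 3 (push 18): stack=[18] mem=[0,0,0,0]
After op 4 (STO M0): stack=[empty] mem=[18,0,0,0]
After op 5 (RCL M0): stack=[18] mem=[18,0,0,0]
After op 6 (RCL M0): stack=[18,18] mem=[18,0,0,0]
After op 7 (*): stack=[324] mem=[18,0,0,0]
After op 8 (dup): stack=[324,324] mem=[18,0,0,0]
After op 9 (swap): stack=[324,324] mem=[18,0,0,0]

[324, 324]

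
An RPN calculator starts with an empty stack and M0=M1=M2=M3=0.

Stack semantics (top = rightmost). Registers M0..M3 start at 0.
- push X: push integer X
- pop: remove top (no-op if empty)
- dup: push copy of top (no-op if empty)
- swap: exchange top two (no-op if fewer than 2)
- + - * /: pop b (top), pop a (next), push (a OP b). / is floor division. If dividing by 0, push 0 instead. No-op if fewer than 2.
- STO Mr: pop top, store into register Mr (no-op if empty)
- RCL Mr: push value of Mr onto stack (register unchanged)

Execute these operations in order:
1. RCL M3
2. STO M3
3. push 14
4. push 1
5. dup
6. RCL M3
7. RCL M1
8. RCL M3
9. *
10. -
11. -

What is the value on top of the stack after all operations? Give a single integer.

After op 1 (RCL M3): stack=[0] mem=[0,0,0,0]
After op 2 (STO M3): stack=[empty] mem=[0,0,0,0]
After op 3 (push 14): stack=[14] mem=[0,0,0,0]
After op 4 (push 1): stack=[14,1] mem=[0,0,0,0]
After op 5 (dup): stack=[14,1,1] mem=[0,0,0,0]
After op 6 (RCL M3): stack=[14,1,1,0] mem=[0,0,0,0]
After op 7 (RCL M1): stack=[14,1,1,0,0] mem=[0,0,0,0]
After op 8 (RCL M3): stack=[14,1,1,0,0,0] mem=[0,0,0,0]
After op 9 (*): stack=[14,1,1,0,0] mem=[0,0,0,0]
After op 10 (-): stack=[14,1,1,0] mem=[0,0,0,0]
After op 11 (-): stack=[14,1,1] mem=[0,0,0,0]

Answer: 1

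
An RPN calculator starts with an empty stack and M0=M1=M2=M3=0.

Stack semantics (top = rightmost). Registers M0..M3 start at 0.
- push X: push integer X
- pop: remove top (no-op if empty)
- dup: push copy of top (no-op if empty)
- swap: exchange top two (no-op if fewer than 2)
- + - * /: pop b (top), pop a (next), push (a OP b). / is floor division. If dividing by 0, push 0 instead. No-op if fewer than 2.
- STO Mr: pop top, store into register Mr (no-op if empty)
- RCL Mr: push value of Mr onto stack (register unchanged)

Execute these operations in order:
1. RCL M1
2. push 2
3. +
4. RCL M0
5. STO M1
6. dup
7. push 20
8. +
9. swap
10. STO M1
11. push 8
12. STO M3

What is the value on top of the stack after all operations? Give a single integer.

Answer: 22

Derivation:
After op 1 (RCL M1): stack=[0] mem=[0,0,0,0]
After op 2 (push 2): stack=[0,2] mem=[0,0,0,0]
After op 3 (+): stack=[2] mem=[0,0,0,0]
After op 4 (RCL M0): stack=[2,0] mem=[0,0,0,0]
After op 5 (STO M1): stack=[2] mem=[0,0,0,0]
After op 6 (dup): stack=[2,2] mem=[0,0,0,0]
After op 7 (push 20): stack=[2,2,20] mem=[0,0,0,0]
After op 8 (+): stack=[2,22] mem=[0,0,0,0]
After op 9 (swap): stack=[22,2] mem=[0,0,0,0]
After op 10 (STO M1): stack=[22] mem=[0,2,0,0]
After op 11 (push 8): stack=[22,8] mem=[0,2,0,0]
After op 12 (STO M3): stack=[22] mem=[0,2,0,8]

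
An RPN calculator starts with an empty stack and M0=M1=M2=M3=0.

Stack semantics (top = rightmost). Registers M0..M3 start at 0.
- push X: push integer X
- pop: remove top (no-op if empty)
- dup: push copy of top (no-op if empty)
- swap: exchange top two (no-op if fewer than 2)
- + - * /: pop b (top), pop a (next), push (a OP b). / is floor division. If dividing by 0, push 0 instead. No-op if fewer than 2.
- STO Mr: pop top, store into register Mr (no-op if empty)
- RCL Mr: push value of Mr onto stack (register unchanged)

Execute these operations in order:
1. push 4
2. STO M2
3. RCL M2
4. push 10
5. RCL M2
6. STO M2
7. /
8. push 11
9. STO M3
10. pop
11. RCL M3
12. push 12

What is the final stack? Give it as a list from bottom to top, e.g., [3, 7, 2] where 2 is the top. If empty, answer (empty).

After op 1 (push 4): stack=[4] mem=[0,0,0,0]
After op 2 (STO M2): stack=[empty] mem=[0,0,4,0]
After op 3 (RCL M2): stack=[4] mem=[0,0,4,0]
After op 4 (push 10): stack=[4,10] mem=[0,0,4,0]
After op 5 (RCL M2): stack=[4,10,4] mem=[0,0,4,0]
After op 6 (STO M2): stack=[4,10] mem=[0,0,4,0]
After op 7 (/): stack=[0] mem=[0,0,4,0]
After op 8 (push 11): stack=[0,11] mem=[0,0,4,0]
After op 9 (STO M3): stack=[0] mem=[0,0,4,11]
After op 10 (pop): stack=[empty] mem=[0,0,4,11]
After op 11 (RCL M3): stack=[11] mem=[0,0,4,11]
After op 12 (push 12): stack=[11,12] mem=[0,0,4,11]

Answer: [11, 12]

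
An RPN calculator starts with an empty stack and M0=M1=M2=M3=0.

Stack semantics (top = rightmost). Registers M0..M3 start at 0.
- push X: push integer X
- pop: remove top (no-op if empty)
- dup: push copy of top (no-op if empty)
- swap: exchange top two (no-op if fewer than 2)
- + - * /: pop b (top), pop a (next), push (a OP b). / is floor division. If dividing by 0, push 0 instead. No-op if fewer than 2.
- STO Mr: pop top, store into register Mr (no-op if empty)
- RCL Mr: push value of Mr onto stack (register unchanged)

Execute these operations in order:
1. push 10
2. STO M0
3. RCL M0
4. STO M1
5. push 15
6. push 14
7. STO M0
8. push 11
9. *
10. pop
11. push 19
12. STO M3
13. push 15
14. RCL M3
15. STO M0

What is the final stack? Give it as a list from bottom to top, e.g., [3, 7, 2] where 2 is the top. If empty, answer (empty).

After op 1 (push 10): stack=[10] mem=[0,0,0,0]
After op 2 (STO M0): stack=[empty] mem=[10,0,0,0]
After op 3 (RCL M0): stack=[10] mem=[10,0,0,0]
After op 4 (STO M1): stack=[empty] mem=[10,10,0,0]
After op 5 (push 15): stack=[15] mem=[10,10,0,0]
After op 6 (push 14): stack=[15,14] mem=[10,10,0,0]
After op 7 (STO M0): stack=[15] mem=[14,10,0,0]
After op 8 (push 11): stack=[15,11] mem=[14,10,0,0]
After op 9 (*): stack=[165] mem=[14,10,0,0]
After op 10 (pop): stack=[empty] mem=[14,10,0,0]
After op 11 (push 19): stack=[19] mem=[14,10,0,0]
After op 12 (STO M3): stack=[empty] mem=[14,10,0,19]
After op 13 (push 15): stack=[15] mem=[14,10,0,19]
After op 14 (RCL M3): stack=[15,19] mem=[14,10,0,19]
After op 15 (STO M0): stack=[15] mem=[19,10,0,19]

Answer: [15]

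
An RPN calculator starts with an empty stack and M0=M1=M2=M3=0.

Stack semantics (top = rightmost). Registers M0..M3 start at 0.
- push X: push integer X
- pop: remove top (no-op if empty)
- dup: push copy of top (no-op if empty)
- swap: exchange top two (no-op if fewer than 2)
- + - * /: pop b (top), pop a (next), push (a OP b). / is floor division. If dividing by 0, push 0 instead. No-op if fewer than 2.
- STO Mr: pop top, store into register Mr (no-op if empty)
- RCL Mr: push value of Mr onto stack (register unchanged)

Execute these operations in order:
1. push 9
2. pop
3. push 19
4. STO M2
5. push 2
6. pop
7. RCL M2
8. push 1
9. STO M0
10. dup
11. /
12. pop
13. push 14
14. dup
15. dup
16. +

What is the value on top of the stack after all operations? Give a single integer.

After op 1 (push 9): stack=[9] mem=[0,0,0,0]
After op 2 (pop): stack=[empty] mem=[0,0,0,0]
After op 3 (push 19): stack=[19] mem=[0,0,0,0]
After op 4 (STO M2): stack=[empty] mem=[0,0,19,0]
After op 5 (push 2): stack=[2] mem=[0,0,19,0]
After op 6 (pop): stack=[empty] mem=[0,0,19,0]
After op 7 (RCL M2): stack=[19] mem=[0,0,19,0]
After op 8 (push 1): stack=[19,1] mem=[0,0,19,0]
After op 9 (STO M0): stack=[19] mem=[1,0,19,0]
After op 10 (dup): stack=[19,19] mem=[1,0,19,0]
After op 11 (/): stack=[1] mem=[1,0,19,0]
After op 12 (pop): stack=[empty] mem=[1,0,19,0]
After op 13 (push 14): stack=[14] mem=[1,0,19,0]
After op 14 (dup): stack=[14,14] mem=[1,0,19,0]
After op 15 (dup): stack=[14,14,14] mem=[1,0,19,0]
After op 16 (+): stack=[14,28] mem=[1,0,19,0]

Answer: 28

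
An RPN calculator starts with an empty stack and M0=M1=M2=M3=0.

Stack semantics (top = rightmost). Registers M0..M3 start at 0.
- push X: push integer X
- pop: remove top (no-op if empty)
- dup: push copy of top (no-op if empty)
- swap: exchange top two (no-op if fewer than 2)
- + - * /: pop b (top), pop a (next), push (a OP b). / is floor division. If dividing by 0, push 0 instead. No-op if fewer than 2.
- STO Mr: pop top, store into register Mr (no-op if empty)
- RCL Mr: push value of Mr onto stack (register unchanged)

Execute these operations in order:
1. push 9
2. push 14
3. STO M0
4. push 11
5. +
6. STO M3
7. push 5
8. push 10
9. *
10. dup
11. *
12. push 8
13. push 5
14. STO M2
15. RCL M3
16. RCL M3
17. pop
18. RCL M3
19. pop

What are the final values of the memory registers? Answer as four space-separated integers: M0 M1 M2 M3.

After op 1 (push 9): stack=[9] mem=[0,0,0,0]
After op 2 (push 14): stack=[9,14] mem=[0,0,0,0]
After op 3 (STO M0): stack=[9] mem=[14,0,0,0]
After op 4 (push 11): stack=[9,11] mem=[14,0,0,0]
After op 5 (+): stack=[20] mem=[14,0,0,0]
After op 6 (STO M3): stack=[empty] mem=[14,0,0,20]
After op 7 (push 5): stack=[5] mem=[14,0,0,20]
After op 8 (push 10): stack=[5,10] mem=[14,0,0,20]
After op 9 (*): stack=[50] mem=[14,0,0,20]
After op 10 (dup): stack=[50,50] mem=[14,0,0,20]
After op 11 (*): stack=[2500] mem=[14,0,0,20]
After op 12 (push 8): stack=[2500,8] mem=[14,0,0,20]
After op 13 (push 5): stack=[2500,8,5] mem=[14,0,0,20]
After op 14 (STO M2): stack=[2500,8] mem=[14,0,5,20]
After op 15 (RCL M3): stack=[2500,8,20] mem=[14,0,5,20]
After op 16 (RCL M3): stack=[2500,8,20,20] mem=[14,0,5,20]
After op 17 (pop): stack=[2500,8,20] mem=[14,0,5,20]
After op 18 (RCL M3): stack=[2500,8,20,20] mem=[14,0,5,20]
After op 19 (pop): stack=[2500,8,20] mem=[14,0,5,20]

Answer: 14 0 5 20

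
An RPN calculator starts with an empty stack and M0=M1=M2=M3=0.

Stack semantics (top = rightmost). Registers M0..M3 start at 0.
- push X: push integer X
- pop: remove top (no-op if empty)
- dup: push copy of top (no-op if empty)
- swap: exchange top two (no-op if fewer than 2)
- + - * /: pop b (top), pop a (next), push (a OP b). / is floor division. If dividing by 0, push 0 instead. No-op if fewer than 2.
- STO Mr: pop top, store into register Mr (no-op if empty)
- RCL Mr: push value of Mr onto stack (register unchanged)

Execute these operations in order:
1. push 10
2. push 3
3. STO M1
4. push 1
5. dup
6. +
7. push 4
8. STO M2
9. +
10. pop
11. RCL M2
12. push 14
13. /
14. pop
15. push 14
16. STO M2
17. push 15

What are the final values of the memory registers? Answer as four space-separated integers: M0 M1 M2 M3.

After op 1 (push 10): stack=[10] mem=[0,0,0,0]
After op 2 (push 3): stack=[10,3] mem=[0,0,0,0]
After op 3 (STO M1): stack=[10] mem=[0,3,0,0]
After op 4 (push 1): stack=[10,1] mem=[0,3,0,0]
After op 5 (dup): stack=[10,1,1] mem=[0,3,0,0]
After op 6 (+): stack=[10,2] mem=[0,3,0,0]
After op 7 (push 4): stack=[10,2,4] mem=[0,3,0,0]
After op 8 (STO M2): stack=[10,2] mem=[0,3,4,0]
After op 9 (+): stack=[12] mem=[0,3,4,0]
After op 10 (pop): stack=[empty] mem=[0,3,4,0]
After op 11 (RCL M2): stack=[4] mem=[0,3,4,0]
After op 12 (push 14): stack=[4,14] mem=[0,3,4,0]
After op 13 (/): stack=[0] mem=[0,3,4,0]
After op 14 (pop): stack=[empty] mem=[0,3,4,0]
After op 15 (push 14): stack=[14] mem=[0,3,4,0]
After op 16 (STO M2): stack=[empty] mem=[0,3,14,0]
After op 17 (push 15): stack=[15] mem=[0,3,14,0]

Answer: 0 3 14 0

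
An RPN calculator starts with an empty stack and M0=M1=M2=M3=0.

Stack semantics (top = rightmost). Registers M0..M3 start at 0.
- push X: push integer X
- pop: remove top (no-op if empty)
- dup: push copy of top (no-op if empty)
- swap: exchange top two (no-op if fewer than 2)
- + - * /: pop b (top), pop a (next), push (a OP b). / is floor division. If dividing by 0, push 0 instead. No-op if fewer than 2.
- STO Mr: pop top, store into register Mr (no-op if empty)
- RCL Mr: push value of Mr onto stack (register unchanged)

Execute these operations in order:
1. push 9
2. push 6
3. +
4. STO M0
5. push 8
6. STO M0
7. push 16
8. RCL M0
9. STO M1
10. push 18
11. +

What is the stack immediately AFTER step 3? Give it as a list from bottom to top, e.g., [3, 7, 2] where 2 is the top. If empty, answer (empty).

After op 1 (push 9): stack=[9] mem=[0,0,0,0]
After op 2 (push 6): stack=[9,6] mem=[0,0,0,0]
After op 3 (+): stack=[15] mem=[0,0,0,0]

[15]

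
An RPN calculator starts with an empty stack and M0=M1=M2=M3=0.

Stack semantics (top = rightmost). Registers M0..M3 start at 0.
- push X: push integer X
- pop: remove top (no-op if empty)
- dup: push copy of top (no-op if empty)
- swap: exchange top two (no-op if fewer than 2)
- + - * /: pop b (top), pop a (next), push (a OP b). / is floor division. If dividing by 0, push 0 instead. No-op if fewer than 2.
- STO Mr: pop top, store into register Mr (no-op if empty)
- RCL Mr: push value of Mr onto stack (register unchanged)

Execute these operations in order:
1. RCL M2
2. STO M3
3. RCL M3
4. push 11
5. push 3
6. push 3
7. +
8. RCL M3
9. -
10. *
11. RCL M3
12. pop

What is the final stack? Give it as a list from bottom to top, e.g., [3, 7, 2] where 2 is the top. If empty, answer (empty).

Answer: [0, 66]

Derivation:
After op 1 (RCL M2): stack=[0] mem=[0,0,0,0]
After op 2 (STO M3): stack=[empty] mem=[0,0,0,0]
After op 3 (RCL M3): stack=[0] mem=[0,0,0,0]
After op 4 (push 11): stack=[0,11] mem=[0,0,0,0]
After op 5 (push 3): stack=[0,11,3] mem=[0,0,0,0]
After op 6 (push 3): stack=[0,11,3,3] mem=[0,0,0,0]
After op 7 (+): stack=[0,11,6] mem=[0,0,0,0]
After op 8 (RCL M3): stack=[0,11,6,0] mem=[0,0,0,0]
After op 9 (-): stack=[0,11,6] mem=[0,0,0,0]
After op 10 (*): stack=[0,66] mem=[0,0,0,0]
After op 11 (RCL M3): stack=[0,66,0] mem=[0,0,0,0]
After op 12 (pop): stack=[0,66] mem=[0,0,0,0]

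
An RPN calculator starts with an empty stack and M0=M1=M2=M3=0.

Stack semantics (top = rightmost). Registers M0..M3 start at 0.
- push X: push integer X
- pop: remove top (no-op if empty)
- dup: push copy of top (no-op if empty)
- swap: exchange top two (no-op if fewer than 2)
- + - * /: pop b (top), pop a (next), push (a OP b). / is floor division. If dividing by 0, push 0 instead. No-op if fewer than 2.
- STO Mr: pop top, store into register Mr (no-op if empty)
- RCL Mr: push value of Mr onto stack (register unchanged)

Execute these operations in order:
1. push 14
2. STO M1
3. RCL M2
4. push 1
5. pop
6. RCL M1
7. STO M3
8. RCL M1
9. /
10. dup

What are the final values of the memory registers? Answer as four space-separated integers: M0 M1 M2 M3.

After op 1 (push 14): stack=[14] mem=[0,0,0,0]
After op 2 (STO M1): stack=[empty] mem=[0,14,0,0]
After op 3 (RCL M2): stack=[0] mem=[0,14,0,0]
After op 4 (push 1): stack=[0,1] mem=[0,14,0,0]
After op 5 (pop): stack=[0] mem=[0,14,0,0]
After op 6 (RCL M1): stack=[0,14] mem=[0,14,0,0]
After op 7 (STO M3): stack=[0] mem=[0,14,0,14]
After op 8 (RCL M1): stack=[0,14] mem=[0,14,0,14]
After op 9 (/): stack=[0] mem=[0,14,0,14]
After op 10 (dup): stack=[0,0] mem=[0,14,0,14]

Answer: 0 14 0 14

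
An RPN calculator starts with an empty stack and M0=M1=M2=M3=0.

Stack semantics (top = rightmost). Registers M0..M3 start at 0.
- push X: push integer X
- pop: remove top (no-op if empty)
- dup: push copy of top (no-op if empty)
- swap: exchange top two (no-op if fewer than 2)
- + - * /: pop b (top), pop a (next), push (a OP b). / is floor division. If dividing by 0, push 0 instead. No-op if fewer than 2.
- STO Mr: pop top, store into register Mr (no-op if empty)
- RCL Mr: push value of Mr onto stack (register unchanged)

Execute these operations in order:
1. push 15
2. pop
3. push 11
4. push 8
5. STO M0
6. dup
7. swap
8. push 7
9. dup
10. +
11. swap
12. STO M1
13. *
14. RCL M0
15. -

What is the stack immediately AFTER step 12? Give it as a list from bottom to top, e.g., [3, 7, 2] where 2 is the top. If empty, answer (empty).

After op 1 (push 15): stack=[15] mem=[0,0,0,0]
After op 2 (pop): stack=[empty] mem=[0,0,0,0]
After op 3 (push 11): stack=[11] mem=[0,0,0,0]
After op 4 (push 8): stack=[11,8] mem=[0,0,0,0]
After op 5 (STO M0): stack=[11] mem=[8,0,0,0]
After op 6 (dup): stack=[11,11] mem=[8,0,0,0]
After op 7 (swap): stack=[11,11] mem=[8,0,0,0]
After op 8 (push 7): stack=[11,11,7] mem=[8,0,0,0]
After op 9 (dup): stack=[11,11,7,7] mem=[8,0,0,0]
After op 10 (+): stack=[11,11,14] mem=[8,0,0,0]
After op 11 (swap): stack=[11,14,11] mem=[8,0,0,0]
After op 12 (STO M1): stack=[11,14] mem=[8,11,0,0]

[11, 14]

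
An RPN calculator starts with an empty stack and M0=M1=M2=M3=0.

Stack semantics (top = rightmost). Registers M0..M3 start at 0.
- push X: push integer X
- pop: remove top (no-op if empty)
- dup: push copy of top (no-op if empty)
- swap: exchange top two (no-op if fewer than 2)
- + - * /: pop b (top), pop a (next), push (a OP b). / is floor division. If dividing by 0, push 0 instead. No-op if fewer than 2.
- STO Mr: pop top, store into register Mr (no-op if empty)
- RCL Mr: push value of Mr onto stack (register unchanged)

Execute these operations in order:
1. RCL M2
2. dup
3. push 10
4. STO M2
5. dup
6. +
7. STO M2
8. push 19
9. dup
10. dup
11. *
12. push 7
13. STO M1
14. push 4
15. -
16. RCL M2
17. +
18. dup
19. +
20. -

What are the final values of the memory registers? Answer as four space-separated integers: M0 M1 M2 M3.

Answer: 0 7 0 0

Derivation:
After op 1 (RCL M2): stack=[0] mem=[0,0,0,0]
After op 2 (dup): stack=[0,0] mem=[0,0,0,0]
After op 3 (push 10): stack=[0,0,10] mem=[0,0,0,0]
After op 4 (STO M2): stack=[0,0] mem=[0,0,10,0]
After op 5 (dup): stack=[0,0,0] mem=[0,0,10,0]
After op 6 (+): stack=[0,0] mem=[0,0,10,0]
After op 7 (STO M2): stack=[0] mem=[0,0,0,0]
After op 8 (push 19): stack=[0,19] mem=[0,0,0,0]
After op 9 (dup): stack=[0,19,19] mem=[0,0,0,0]
After op 10 (dup): stack=[0,19,19,19] mem=[0,0,0,0]
After op 11 (*): stack=[0,19,361] mem=[0,0,0,0]
After op 12 (push 7): stack=[0,19,361,7] mem=[0,0,0,0]
After op 13 (STO M1): stack=[0,19,361] mem=[0,7,0,0]
After op 14 (push 4): stack=[0,19,361,4] mem=[0,7,0,0]
After op 15 (-): stack=[0,19,357] mem=[0,7,0,0]
After op 16 (RCL M2): stack=[0,19,357,0] mem=[0,7,0,0]
After op 17 (+): stack=[0,19,357] mem=[0,7,0,0]
After op 18 (dup): stack=[0,19,357,357] mem=[0,7,0,0]
After op 19 (+): stack=[0,19,714] mem=[0,7,0,0]
After op 20 (-): stack=[0,-695] mem=[0,7,0,0]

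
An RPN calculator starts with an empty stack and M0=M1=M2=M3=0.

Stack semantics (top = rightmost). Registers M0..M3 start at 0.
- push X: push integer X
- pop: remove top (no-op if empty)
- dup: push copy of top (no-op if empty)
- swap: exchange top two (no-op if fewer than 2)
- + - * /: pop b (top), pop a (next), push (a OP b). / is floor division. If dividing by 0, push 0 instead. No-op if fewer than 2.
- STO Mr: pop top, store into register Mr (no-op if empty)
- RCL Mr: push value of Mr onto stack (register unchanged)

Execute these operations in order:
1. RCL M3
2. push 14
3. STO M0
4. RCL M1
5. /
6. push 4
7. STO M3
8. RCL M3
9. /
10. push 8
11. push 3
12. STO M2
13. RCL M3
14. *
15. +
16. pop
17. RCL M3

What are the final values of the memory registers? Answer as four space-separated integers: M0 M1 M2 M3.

Answer: 14 0 3 4

Derivation:
After op 1 (RCL M3): stack=[0] mem=[0,0,0,0]
After op 2 (push 14): stack=[0,14] mem=[0,0,0,0]
After op 3 (STO M0): stack=[0] mem=[14,0,0,0]
After op 4 (RCL M1): stack=[0,0] mem=[14,0,0,0]
After op 5 (/): stack=[0] mem=[14,0,0,0]
After op 6 (push 4): stack=[0,4] mem=[14,0,0,0]
After op 7 (STO M3): stack=[0] mem=[14,0,0,4]
After op 8 (RCL M3): stack=[0,4] mem=[14,0,0,4]
After op 9 (/): stack=[0] mem=[14,0,0,4]
After op 10 (push 8): stack=[0,8] mem=[14,0,0,4]
After op 11 (push 3): stack=[0,8,3] mem=[14,0,0,4]
After op 12 (STO M2): stack=[0,8] mem=[14,0,3,4]
After op 13 (RCL M3): stack=[0,8,4] mem=[14,0,3,4]
After op 14 (*): stack=[0,32] mem=[14,0,3,4]
After op 15 (+): stack=[32] mem=[14,0,3,4]
After op 16 (pop): stack=[empty] mem=[14,0,3,4]
After op 17 (RCL M3): stack=[4] mem=[14,0,3,4]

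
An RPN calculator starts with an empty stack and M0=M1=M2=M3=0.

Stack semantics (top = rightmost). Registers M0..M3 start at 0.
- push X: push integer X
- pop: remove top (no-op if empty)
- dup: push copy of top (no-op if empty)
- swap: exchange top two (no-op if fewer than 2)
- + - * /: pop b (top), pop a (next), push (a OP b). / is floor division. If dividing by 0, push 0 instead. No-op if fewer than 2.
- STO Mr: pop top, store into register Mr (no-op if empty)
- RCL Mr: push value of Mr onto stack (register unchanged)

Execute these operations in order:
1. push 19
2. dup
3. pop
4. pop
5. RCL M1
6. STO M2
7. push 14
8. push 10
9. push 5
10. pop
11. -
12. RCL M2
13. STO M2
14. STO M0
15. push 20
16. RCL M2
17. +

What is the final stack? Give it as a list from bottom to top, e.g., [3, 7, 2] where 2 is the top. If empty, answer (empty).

After op 1 (push 19): stack=[19] mem=[0,0,0,0]
After op 2 (dup): stack=[19,19] mem=[0,0,0,0]
After op 3 (pop): stack=[19] mem=[0,0,0,0]
After op 4 (pop): stack=[empty] mem=[0,0,0,0]
After op 5 (RCL M1): stack=[0] mem=[0,0,0,0]
After op 6 (STO M2): stack=[empty] mem=[0,0,0,0]
After op 7 (push 14): stack=[14] mem=[0,0,0,0]
After op 8 (push 10): stack=[14,10] mem=[0,0,0,0]
After op 9 (push 5): stack=[14,10,5] mem=[0,0,0,0]
After op 10 (pop): stack=[14,10] mem=[0,0,0,0]
After op 11 (-): stack=[4] mem=[0,0,0,0]
After op 12 (RCL M2): stack=[4,0] mem=[0,0,0,0]
After op 13 (STO M2): stack=[4] mem=[0,0,0,0]
After op 14 (STO M0): stack=[empty] mem=[4,0,0,0]
After op 15 (push 20): stack=[20] mem=[4,0,0,0]
After op 16 (RCL M2): stack=[20,0] mem=[4,0,0,0]
After op 17 (+): stack=[20] mem=[4,0,0,0]

Answer: [20]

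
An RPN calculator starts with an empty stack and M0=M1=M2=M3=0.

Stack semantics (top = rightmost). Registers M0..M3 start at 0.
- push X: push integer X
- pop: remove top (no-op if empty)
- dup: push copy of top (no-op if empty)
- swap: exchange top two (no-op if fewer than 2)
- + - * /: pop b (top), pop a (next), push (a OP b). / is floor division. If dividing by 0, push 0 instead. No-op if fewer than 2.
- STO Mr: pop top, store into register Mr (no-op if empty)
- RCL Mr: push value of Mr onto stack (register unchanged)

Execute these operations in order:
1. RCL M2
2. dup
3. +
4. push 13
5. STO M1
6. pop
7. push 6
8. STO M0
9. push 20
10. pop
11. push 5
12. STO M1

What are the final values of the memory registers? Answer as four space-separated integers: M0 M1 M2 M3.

Answer: 6 5 0 0

Derivation:
After op 1 (RCL M2): stack=[0] mem=[0,0,0,0]
After op 2 (dup): stack=[0,0] mem=[0,0,0,0]
After op 3 (+): stack=[0] mem=[0,0,0,0]
After op 4 (push 13): stack=[0,13] mem=[0,0,0,0]
After op 5 (STO M1): stack=[0] mem=[0,13,0,0]
After op 6 (pop): stack=[empty] mem=[0,13,0,0]
After op 7 (push 6): stack=[6] mem=[0,13,0,0]
After op 8 (STO M0): stack=[empty] mem=[6,13,0,0]
After op 9 (push 20): stack=[20] mem=[6,13,0,0]
After op 10 (pop): stack=[empty] mem=[6,13,0,0]
After op 11 (push 5): stack=[5] mem=[6,13,0,0]
After op 12 (STO M1): stack=[empty] mem=[6,5,0,0]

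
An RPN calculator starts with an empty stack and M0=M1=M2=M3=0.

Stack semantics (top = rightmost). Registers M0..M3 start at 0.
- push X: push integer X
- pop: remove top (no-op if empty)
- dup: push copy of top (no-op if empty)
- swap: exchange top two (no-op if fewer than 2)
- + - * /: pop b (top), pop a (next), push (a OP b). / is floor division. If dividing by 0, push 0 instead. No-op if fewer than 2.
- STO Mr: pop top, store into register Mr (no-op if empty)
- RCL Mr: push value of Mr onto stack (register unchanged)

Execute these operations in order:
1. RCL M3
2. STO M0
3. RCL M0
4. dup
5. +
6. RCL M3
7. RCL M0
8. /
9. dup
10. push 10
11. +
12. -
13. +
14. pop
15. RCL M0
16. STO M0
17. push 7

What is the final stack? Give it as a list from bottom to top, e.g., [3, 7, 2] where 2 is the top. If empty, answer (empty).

After op 1 (RCL M3): stack=[0] mem=[0,0,0,0]
After op 2 (STO M0): stack=[empty] mem=[0,0,0,0]
After op 3 (RCL M0): stack=[0] mem=[0,0,0,0]
After op 4 (dup): stack=[0,0] mem=[0,0,0,0]
After op 5 (+): stack=[0] mem=[0,0,0,0]
After op 6 (RCL M3): stack=[0,0] mem=[0,0,0,0]
After op 7 (RCL M0): stack=[0,0,0] mem=[0,0,0,0]
After op 8 (/): stack=[0,0] mem=[0,0,0,0]
After op 9 (dup): stack=[0,0,0] mem=[0,0,0,0]
After op 10 (push 10): stack=[0,0,0,10] mem=[0,0,0,0]
After op 11 (+): stack=[0,0,10] mem=[0,0,0,0]
After op 12 (-): stack=[0,-10] mem=[0,0,0,0]
After op 13 (+): stack=[-10] mem=[0,0,0,0]
After op 14 (pop): stack=[empty] mem=[0,0,0,0]
After op 15 (RCL M0): stack=[0] mem=[0,0,0,0]
After op 16 (STO M0): stack=[empty] mem=[0,0,0,0]
After op 17 (push 7): stack=[7] mem=[0,0,0,0]

Answer: [7]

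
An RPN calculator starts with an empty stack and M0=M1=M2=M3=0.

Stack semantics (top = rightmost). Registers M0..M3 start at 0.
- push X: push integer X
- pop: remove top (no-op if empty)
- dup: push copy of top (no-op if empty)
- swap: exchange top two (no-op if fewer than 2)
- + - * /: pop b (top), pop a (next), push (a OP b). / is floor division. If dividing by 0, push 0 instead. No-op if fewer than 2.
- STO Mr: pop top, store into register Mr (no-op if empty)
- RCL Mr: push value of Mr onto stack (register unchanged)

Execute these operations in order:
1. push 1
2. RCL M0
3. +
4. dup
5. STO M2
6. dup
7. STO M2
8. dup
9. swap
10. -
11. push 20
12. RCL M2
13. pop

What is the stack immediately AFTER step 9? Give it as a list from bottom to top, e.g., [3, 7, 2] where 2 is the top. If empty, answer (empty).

After op 1 (push 1): stack=[1] mem=[0,0,0,0]
After op 2 (RCL M0): stack=[1,0] mem=[0,0,0,0]
After op 3 (+): stack=[1] mem=[0,0,0,0]
After op 4 (dup): stack=[1,1] mem=[0,0,0,0]
After op 5 (STO M2): stack=[1] mem=[0,0,1,0]
After op 6 (dup): stack=[1,1] mem=[0,0,1,0]
After op 7 (STO M2): stack=[1] mem=[0,0,1,0]
After op 8 (dup): stack=[1,1] mem=[0,0,1,0]
After op 9 (swap): stack=[1,1] mem=[0,0,1,0]

[1, 1]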